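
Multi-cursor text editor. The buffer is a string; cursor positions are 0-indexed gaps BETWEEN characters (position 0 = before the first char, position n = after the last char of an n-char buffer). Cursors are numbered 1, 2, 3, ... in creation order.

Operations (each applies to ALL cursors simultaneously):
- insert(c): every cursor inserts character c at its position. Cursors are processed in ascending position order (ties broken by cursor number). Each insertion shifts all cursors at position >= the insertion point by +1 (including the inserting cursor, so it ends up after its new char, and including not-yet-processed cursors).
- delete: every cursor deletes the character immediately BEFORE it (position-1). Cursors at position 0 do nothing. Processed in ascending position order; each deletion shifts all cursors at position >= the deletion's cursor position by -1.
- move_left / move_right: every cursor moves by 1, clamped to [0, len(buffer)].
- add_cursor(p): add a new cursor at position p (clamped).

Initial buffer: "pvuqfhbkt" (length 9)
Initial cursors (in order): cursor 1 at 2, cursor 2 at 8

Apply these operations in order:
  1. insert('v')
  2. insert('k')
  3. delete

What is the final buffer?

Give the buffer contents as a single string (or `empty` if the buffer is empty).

Answer: pvvuqfhbkvt

Derivation:
After op 1 (insert('v')): buffer="pvvuqfhbkvt" (len 11), cursors c1@3 c2@10, authorship ..1......2.
After op 2 (insert('k')): buffer="pvvkuqfhbkvkt" (len 13), cursors c1@4 c2@12, authorship ..11......22.
After op 3 (delete): buffer="pvvuqfhbkvt" (len 11), cursors c1@3 c2@10, authorship ..1......2.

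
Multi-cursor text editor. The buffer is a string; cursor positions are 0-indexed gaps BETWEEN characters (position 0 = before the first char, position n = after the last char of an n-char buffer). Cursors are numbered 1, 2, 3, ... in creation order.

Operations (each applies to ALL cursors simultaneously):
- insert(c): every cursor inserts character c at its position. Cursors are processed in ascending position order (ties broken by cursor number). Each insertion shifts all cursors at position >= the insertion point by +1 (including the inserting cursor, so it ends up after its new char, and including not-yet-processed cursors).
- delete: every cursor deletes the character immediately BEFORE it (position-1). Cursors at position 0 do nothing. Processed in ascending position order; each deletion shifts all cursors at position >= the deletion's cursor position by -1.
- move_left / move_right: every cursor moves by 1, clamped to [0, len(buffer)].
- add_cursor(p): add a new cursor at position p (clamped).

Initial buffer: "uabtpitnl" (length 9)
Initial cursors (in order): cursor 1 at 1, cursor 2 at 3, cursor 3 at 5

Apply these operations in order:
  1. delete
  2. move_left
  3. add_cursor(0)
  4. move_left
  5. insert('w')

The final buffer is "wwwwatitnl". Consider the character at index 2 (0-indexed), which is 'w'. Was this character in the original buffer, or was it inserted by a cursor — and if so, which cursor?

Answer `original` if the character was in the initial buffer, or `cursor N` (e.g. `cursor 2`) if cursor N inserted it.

Answer: cursor 3

Derivation:
After op 1 (delete): buffer="atitnl" (len 6), cursors c1@0 c2@1 c3@2, authorship ......
After op 2 (move_left): buffer="atitnl" (len 6), cursors c1@0 c2@0 c3@1, authorship ......
After op 3 (add_cursor(0)): buffer="atitnl" (len 6), cursors c1@0 c2@0 c4@0 c3@1, authorship ......
After op 4 (move_left): buffer="atitnl" (len 6), cursors c1@0 c2@0 c3@0 c4@0, authorship ......
After op 5 (insert('w')): buffer="wwwwatitnl" (len 10), cursors c1@4 c2@4 c3@4 c4@4, authorship 1234......
Authorship (.=original, N=cursor N): 1 2 3 4 . . . . . .
Index 2: author = 3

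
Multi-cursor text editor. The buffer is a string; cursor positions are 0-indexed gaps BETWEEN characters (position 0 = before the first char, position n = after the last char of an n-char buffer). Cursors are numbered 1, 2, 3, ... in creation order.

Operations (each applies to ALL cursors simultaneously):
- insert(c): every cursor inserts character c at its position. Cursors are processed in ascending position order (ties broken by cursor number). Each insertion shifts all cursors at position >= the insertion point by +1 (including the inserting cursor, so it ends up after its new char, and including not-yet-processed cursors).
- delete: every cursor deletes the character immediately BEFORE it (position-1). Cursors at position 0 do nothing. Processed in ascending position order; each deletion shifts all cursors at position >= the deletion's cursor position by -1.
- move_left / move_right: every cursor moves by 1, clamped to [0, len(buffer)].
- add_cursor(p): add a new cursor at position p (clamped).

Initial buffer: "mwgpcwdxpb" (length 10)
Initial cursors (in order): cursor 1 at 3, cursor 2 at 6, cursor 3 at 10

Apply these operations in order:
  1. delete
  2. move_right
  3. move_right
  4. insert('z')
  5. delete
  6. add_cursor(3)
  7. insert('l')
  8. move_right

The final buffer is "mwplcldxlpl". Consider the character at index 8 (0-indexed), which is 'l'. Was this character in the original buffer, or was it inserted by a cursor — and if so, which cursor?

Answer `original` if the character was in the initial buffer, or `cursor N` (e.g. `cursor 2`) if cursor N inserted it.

Answer: cursor 2

Derivation:
After op 1 (delete): buffer="mwpcdxp" (len 7), cursors c1@2 c2@4 c3@7, authorship .......
After op 2 (move_right): buffer="mwpcdxp" (len 7), cursors c1@3 c2@5 c3@7, authorship .......
After op 3 (move_right): buffer="mwpcdxp" (len 7), cursors c1@4 c2@6 c3@7, authorship .......
After op 4 (insert('z')): buffer="mwpczdxzpz" (len 10), cursors c1@5 c2@8 c3@10, authorship ....1..2.3
After op 5 (delete): buffer="mwpcdxp" (len 7), cursors c1@4 c2@6 c3@7, authorship .......
After op 6 (add_cursor(3)): buffer="mwpcdxp" (len 7), cursors c4@3 c1@4 c2@6 c3@7, authorship .......
After op 7 (insert('l')): buffer="mwplcldxlpl" (len 11), cursors c4@4 c1@6 c2@9 c3@11, authorship ...4.1..2.3
After op 8 (move_right): buffer="mwplcldxlpl" (len 11), cursors c4@5 c1@7 c2@10 c3@11, authorship ...4.1..2.3
Authorship (.=original, N=cursor N): . . . 4 . 1 . . 2 . 3
Index 8: author = 2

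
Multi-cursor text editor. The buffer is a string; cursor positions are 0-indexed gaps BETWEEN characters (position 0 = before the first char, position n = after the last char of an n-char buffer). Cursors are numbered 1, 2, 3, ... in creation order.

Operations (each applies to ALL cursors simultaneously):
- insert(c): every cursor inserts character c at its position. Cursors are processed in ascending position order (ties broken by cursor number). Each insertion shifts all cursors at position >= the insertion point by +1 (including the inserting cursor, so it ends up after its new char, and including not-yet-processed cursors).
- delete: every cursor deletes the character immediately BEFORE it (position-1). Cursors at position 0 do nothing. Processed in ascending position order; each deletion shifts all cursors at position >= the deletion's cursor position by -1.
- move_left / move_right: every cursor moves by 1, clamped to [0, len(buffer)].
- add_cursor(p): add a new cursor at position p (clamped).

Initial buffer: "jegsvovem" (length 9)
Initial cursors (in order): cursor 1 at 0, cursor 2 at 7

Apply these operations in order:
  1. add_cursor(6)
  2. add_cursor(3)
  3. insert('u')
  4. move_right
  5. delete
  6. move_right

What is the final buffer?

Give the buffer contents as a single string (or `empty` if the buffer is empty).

Answer: ueguvouum

Derivation:
After op 1 (add_cursor(6)): buffer="jegsvovem" (len 9), cursors c1@0 c3@6 c2@7, authorship .........
After op 2 (add_cursor(3)): buffer="jegsvovem" (len 9), cursors c1@0 c4@3 c3@6 c2@7, authorship .........
After op 3 (insert('u')): buffer="ujegusvouvuem" (len 13), cursors c1@1 c4@5 c3@9 c2@11, authorship 1...4...3.2..
After op 4 (move_right): buffer="ujegusvouvuem" (len 13), cursors c1@2 c4@6 c3@10 c2@12, authorship 1...4...3.2..
After op 5 (delete): buffer="ueguvouum" (len 9), cursors c1@1 c4@4 c3@7 c2@8, authorship 1..4..32.
After op 6 (move_right): buffer="ueguvouum" (len 9), cursors c1@2 c4@5 c3@8 c2@9, authorship 1..4..32.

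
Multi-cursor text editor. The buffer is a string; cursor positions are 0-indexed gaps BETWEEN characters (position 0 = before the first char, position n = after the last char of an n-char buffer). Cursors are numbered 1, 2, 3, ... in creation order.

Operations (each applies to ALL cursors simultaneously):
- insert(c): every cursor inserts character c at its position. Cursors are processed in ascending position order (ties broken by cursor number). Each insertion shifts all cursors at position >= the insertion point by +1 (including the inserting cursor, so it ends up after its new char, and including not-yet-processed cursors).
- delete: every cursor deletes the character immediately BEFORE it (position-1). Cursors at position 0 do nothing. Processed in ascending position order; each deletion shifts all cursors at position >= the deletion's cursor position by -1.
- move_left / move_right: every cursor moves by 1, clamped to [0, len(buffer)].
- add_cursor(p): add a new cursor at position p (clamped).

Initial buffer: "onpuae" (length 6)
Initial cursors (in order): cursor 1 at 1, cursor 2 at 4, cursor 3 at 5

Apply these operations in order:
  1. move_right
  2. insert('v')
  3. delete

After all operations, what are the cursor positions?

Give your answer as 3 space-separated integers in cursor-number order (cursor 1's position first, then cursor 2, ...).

After op 1 (move_right): buffer="onpuae" (len 6), cursors c1@2 c2@5 c3@6, authorship ......
After op 2 (insert('v')): buffer="onvpuavev" (len 9), cursors c1@3 c2@7 c3@9, authorship ..1...2.3
After op 3 (delete): buffer="onpuae" (len 6), cursors c1@2 c2@5 c3@6, authorship ......

Answer: 2 5 6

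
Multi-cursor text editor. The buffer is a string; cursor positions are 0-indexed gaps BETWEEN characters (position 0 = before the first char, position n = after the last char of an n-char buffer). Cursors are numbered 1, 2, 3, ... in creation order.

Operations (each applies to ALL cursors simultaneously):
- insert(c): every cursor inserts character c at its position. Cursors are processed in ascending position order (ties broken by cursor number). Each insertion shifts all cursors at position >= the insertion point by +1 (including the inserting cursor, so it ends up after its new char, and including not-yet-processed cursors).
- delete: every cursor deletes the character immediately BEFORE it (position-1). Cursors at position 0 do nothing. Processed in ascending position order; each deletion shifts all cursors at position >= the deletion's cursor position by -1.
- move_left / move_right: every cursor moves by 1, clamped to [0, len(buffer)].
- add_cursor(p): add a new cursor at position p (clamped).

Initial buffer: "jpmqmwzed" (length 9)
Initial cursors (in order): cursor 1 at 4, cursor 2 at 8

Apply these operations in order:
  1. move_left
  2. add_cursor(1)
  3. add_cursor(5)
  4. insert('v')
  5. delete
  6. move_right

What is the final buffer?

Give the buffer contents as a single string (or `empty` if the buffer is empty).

Answer: jpmqmwzed

Derivation:
After op 1 (move_left): buffer="jpmqmwzed" (len 9), cursors c1@3 c2@7, authorship .........
After op 2 (add_cursor(1)): buffer="jpmqmwzed" (len 9), cursors c3@1 c1@3 c2@7, authorship .........
After op 3 (add_cursor(5)): buffer="jpmqmwzed" (len 9), cursors c3@1 c1@3 c4@5 c2@7, authorship .........
After op 4 (insert('v')): buffer="jvpmvqmvwzved" (len 13), cursors c3@2 c1@5 c4@8 c2@11, authorship .3..1..4..2..
After op 5 (delete): buffer="jpmqmwzed" (len 9), cursors c3@1 c1@3 c4@5 c2@7, authorship .........
After op 6 (move_right): buffer="jpmqmwzed" (len 9), cursors c3@2 c1@4 c4@6 c2@8, authorship .........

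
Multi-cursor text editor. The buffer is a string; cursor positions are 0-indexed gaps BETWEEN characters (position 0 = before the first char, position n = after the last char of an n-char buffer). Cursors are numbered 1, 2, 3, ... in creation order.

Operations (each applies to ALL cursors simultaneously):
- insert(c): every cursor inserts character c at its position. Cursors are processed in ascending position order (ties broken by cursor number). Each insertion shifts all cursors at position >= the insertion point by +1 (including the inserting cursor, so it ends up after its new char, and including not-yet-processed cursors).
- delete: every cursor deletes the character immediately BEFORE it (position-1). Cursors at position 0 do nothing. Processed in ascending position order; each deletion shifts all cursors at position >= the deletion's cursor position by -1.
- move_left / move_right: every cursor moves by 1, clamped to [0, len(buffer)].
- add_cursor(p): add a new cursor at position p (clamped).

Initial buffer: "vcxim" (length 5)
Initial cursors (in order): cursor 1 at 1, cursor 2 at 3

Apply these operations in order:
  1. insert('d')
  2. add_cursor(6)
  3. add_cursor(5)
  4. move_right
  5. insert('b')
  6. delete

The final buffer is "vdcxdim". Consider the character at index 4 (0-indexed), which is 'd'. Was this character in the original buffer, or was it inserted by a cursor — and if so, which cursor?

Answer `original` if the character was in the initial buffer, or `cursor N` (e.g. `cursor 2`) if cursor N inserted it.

After op 1 (insert('d')): buffer="vdcxdim" (len 7), cursors c1@2 c2@5, authorship .1..2..
After op 2 (add_cursor(6)): buffer="vdcxdim" (len 7), cursors c1@2 c2@5 c3@6, authorship .1..2..
After op 3 (add_cursor(5)): buffer="vdcxdim" (len 7), cursors c1@2 c2@5 c4@5 c3@6, authorship .1..2..
After op 4 (move_right): buffer="vdcxdim" (len 7), cursors c1@3 c2@6 c4@6 c3@7, authorship .1..2..
After op 5 (insert('b')): buffer="vdcbxdibbmb" (len 11), cursors c1@4 c2@9 c4@9 c3@11, authorship .1.1.2.24.3
After op 6 (delete): buffer="vdcxdim" (len 7), cursors c1@3 c2@6 c4@6 c3@7, authorship .1..2..
Authorship (.=original, N=cursor N): . 1 . . 2 . .
Index 4: author = 2

Answer: cursor 2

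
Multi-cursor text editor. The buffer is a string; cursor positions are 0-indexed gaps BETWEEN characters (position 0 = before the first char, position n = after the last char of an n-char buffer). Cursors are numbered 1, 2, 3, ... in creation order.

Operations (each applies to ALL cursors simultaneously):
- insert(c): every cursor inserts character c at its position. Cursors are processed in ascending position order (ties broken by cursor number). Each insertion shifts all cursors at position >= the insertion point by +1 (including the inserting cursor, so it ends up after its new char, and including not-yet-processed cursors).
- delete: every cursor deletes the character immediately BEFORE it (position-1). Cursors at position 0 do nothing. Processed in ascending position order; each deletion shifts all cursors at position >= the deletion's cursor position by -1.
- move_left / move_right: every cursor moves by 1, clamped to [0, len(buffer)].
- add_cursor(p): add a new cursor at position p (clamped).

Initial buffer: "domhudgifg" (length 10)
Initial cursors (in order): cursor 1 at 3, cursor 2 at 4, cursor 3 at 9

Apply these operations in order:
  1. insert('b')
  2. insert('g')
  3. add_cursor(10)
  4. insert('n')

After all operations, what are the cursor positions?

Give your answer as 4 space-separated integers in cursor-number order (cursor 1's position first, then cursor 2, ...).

Answer: 6 10 19 13

Derivation:
After op 1 (insert('b')): buffer="dombhbudgifbg" (len 13), cursors c1@4 c2@6 c3@12, authorship ...1.2.....3.
After op 2 (insert('g')): buffer="dombghbgudgifbgg" (len 16), cursors c1@5 c2@8 c3@15, authorship ...11.22.....33.
After op 3 (add_cursor(10)): buffer="dombghbgudgifbgg" (len 16), cursors c1@5 c2@8 c4@10 c3@15, authorship ...11.22.....33.
After op 4 (insert('n')): buffer="dombgnhbgnudngifbgng" (len 20), cursors c1@6 c2@10 c4@13 c3@19, authorship ...111.222..4...333.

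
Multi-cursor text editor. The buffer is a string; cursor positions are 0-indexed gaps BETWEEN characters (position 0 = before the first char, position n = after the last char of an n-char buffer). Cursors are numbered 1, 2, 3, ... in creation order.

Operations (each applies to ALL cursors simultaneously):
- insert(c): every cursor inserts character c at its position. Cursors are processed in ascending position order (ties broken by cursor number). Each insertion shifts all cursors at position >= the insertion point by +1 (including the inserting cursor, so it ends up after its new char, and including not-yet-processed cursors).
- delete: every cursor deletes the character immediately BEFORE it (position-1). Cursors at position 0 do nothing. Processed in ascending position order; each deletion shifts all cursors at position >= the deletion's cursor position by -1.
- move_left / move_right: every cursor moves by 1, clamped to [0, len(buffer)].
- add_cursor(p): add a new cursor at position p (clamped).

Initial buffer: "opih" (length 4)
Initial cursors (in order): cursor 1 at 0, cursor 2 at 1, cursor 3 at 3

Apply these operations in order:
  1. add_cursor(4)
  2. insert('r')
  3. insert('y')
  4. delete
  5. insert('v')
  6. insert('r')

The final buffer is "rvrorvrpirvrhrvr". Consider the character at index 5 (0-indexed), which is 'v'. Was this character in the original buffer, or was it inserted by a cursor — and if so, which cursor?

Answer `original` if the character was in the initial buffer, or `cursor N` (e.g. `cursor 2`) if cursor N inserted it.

Answer: cursor 2

Derivation:
After op 1 (add_cursor(4)): buffer="opih" (len 4), cursors c1@0 c2@1 c3@3 c4@4, authorship ....
After op 2 (insert('r')): buffer="rorpirhr" (len 8), cursors c1@1 c2@3 c3@6 c4@8, authorship 1.2..3.4
After op 3 (insert('y')): buffer="ryorypiryhry" (len 12), cursors c1@2 c2@5 c3@9 c4@12, authorship 11.22..33.44
After op 4 (delete): buffer="rorpirhr" (len 8), cursors c1@1 c2@3 c3@6 c4@8, authorship 1.2..3.4
After op 5 (insert('v')): buffer="rvorvpirvhrv" (len 12), cursors c1@2 c2@5 c3@9 c4@12, authorship 11.22..33.44
After op 6 (insert('r')): buffer="rvrorvrpirvrhrvr" (len 16), cursors c1@3 c2@7 c3@12 c4@16, authorship 111.222..333.444
Authorship (.=original, N=cursor N): 1 1 1 . 2 2 2 . . 3 3 3 . 4 4 4
Index 5: author = 2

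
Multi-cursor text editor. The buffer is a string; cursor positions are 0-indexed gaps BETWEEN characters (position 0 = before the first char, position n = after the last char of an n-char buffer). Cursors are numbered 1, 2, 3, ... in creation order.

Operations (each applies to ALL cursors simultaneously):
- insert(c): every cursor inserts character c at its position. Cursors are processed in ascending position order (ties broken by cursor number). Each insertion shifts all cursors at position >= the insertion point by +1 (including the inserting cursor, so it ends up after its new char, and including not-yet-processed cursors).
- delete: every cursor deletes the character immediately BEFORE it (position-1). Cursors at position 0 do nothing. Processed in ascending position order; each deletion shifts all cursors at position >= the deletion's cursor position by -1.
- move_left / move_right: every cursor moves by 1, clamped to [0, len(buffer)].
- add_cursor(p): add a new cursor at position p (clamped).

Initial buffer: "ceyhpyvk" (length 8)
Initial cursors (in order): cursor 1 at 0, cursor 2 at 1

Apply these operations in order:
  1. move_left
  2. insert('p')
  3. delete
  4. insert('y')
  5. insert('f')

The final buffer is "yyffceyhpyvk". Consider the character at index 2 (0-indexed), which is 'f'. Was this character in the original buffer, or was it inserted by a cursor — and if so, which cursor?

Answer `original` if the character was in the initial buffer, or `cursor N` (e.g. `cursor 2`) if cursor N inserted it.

Answer: cursor 1

Derivation:
After op 1 (move_left): buffer="ceyhpyvk" (len 8), cursors c1@0 c2@0, authorship ........
After op 2 (insert('p')): buffer="ppceyhpyvk" (len 10), cursors c1@2 c2@2, authorship 12........
After op 3 (delete): buffer="ceyhpyvk" (len 8), cursors c1@0 c2@0, authorship ........
After op 4 (insert('y')): buffer="yyceyhpyvk" (len 10), cursors c1@2 c2@2, authorship 12........
After op 5 (insert('f')): buffer="yyffceyhpyvk" (len 12), cursors c1@4 c2@4, authorship 1212........
Authorship (.=original, N=cursor N): 1 2 1 2 . . . . . . . .
Index 2: author = 1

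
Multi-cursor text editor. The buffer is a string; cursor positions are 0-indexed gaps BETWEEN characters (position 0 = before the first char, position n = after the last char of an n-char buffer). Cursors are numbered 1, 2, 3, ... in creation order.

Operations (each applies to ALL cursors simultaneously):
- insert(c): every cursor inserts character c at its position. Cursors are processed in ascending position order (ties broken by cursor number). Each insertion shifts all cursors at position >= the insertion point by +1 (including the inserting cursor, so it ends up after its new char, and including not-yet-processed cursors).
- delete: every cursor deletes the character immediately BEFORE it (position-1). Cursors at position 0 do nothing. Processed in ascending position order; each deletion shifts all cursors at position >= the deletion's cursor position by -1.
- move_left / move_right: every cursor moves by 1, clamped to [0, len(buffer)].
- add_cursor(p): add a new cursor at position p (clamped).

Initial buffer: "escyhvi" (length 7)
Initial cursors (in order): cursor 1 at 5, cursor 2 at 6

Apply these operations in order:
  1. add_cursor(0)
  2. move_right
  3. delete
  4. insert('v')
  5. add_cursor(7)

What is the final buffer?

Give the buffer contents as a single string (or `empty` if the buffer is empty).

After op 1 (add_cursor(0)): buffer="escyhvi" (len 7), cursors c3@0 c1@5 c2@6, authorship .......
After op 2 (move_right): buffer="escyhvi" (len 7), cursors c3@1 c1@6 c2@7, authorship .......
After op 3 (delete): buffer="scyh" (len 4), cursors c3@0 c1@4 c2@4, authorship ....
After op 4 (insert('v')): buffer="vscyhvv" (len 7), cursors c3@1 c1@7 c2@7, authorship 3....12
After op 5 (add_cursor(7)): buffer="vscyhvv" (len 7), cursors c3@1 c1@7 c2@7 c4@7, authorship 3....12

Answer: vscyhvv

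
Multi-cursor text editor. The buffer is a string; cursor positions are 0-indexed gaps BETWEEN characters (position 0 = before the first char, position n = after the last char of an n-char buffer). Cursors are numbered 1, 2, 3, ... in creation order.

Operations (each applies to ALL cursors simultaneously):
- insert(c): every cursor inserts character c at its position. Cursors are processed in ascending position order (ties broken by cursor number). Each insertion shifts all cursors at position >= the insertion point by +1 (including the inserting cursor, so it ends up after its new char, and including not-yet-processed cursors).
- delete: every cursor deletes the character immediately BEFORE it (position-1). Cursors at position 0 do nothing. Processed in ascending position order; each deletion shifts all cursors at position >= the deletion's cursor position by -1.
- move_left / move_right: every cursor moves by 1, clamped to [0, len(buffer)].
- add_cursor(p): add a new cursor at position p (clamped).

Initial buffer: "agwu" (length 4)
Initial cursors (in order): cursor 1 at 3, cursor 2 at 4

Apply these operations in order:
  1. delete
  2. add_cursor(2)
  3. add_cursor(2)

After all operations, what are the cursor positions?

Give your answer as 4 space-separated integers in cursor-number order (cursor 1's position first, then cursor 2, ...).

After op 1 (delete): buffer="ag" (len 2), cursors c1@2 c2@2, authorship ..
After op 2 (add_cursor(2)): buffer="ag" (len 2), cursors c1@2 c2@2 c3@2, authorship ..
After op 3 (add_cursor(2)): buffer="ag" (len 2), cursors c1@2 c2@2 c3@2 c4@2, authorship ..

Answer: 2 2 2 2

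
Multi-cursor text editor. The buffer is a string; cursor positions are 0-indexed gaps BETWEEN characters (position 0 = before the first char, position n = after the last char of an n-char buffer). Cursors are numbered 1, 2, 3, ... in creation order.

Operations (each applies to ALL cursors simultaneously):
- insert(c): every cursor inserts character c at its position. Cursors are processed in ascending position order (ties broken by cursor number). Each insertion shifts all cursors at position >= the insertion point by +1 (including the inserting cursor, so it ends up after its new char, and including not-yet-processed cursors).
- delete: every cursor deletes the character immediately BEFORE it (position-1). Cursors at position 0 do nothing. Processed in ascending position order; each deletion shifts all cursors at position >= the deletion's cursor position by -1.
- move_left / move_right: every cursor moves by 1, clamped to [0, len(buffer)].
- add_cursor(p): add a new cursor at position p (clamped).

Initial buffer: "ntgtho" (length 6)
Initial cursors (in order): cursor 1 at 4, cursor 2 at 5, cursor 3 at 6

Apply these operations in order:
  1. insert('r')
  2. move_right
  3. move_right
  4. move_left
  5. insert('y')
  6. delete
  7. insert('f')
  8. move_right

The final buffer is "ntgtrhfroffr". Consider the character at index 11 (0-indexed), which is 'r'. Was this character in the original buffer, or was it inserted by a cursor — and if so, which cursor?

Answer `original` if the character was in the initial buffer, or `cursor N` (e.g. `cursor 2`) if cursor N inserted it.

Answer: cursor 3

Derivation:
After op 1 (insert('r')): buffer="ntgtrhror" (len 9), cursors c1@5 c2@7 c3@9, authorship ....1.2.3
After op 2 (move_right): buffer="ntgtrhror" (len 9), cursors c1@6 c2@8 c3@9, authorship ....1.2.3
After op 3 (move_right): buffer="ntgtrhror" (len 9), cursors c1@7 c2@9 c3@9, authorship ....1.2.3
After op 4 (move_left): buffer="ntgtrhror" (len 9), cursors c1@6 c2@8 c3@8, authorship ....1.2.3
After op 5 (insert('y')): buffer="ntgtrhyroyyr" (len 12), cursors c1@7 c2@11 c3@11, authorship ....1.12.233
After op 6 (delete): buffer="ntgtrhror" (len 9), cursors c1@6 c2@8 c3@8, authorship ....1.2.3
After op 7 (insert('f')): buffer="ntgtrhfroffr" (len 12), cursors c1@7 c2@11 c3@11, authorship ....1.12.233
After op 8 (move_right): buffer="ntgtrhfroffr" (len 12), cursors c1@8 c2@12 c3@12, authorship ....1.12.233
Authorship (.=original, N=cursor N): . . . . 1 . 1 2 . 2 3 3
Index 11: author = 3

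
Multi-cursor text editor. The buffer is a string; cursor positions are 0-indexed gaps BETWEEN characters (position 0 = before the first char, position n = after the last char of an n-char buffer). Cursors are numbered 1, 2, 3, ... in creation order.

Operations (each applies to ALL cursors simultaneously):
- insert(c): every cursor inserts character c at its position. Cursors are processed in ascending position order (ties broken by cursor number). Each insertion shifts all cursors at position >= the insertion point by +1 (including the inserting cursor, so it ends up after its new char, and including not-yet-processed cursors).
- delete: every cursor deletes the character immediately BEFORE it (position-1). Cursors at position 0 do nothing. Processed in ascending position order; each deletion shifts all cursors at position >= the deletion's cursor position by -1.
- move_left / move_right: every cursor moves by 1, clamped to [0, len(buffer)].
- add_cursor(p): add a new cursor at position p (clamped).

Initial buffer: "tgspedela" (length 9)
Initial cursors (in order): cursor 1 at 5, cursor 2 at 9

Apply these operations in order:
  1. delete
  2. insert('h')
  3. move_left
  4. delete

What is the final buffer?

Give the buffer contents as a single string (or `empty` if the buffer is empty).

After op 1 (delete): buffer="tgspdel" (len 7), cursors c1@4 c2@7, authorship .......
After op 2 (insert('h')): buffer="tgsphdelh" (len 9), cursors c1@5 c2@9, authorship ....1...2
After op 3 (move_left): buffer="tgsphdelh" (len 9), cursors c1@4 c2@8, authorship ....1...2
After op 4 (delete): buffer="tgshdeh" (len 7), cursors c1@3 c2@6, authorship ...1..2

Answer: tgshdeh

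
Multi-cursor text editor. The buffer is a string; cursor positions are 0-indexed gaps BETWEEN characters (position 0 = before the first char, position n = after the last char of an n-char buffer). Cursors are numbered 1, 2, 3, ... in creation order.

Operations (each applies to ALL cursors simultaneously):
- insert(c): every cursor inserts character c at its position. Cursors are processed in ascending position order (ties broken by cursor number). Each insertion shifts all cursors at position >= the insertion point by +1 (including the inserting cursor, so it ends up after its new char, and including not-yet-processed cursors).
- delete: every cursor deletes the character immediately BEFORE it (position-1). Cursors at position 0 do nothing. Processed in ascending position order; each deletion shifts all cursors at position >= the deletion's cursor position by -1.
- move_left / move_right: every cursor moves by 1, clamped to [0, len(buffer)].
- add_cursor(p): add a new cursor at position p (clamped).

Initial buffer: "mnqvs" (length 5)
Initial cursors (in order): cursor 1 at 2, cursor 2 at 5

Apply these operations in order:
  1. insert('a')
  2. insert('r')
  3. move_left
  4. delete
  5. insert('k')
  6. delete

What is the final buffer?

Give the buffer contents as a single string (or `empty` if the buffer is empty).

After op 1 (insert('a')): buffer="mnaqvsa" (len 7), cursors c1@3 c2@7, authorship ..1...2
After op 2 (insert('r')): buffer="mnarqvsar" (len 9), cursors c1@4 c2@9, authorship ..11...22
After op 3 (move_left): buffer="mnarqvsar" (len 9), cursors c1@3 c2@8, authorship ..11...22
After op 4 (delete): buffer="mnrqvsr" (len 7), cursors c1@2 c2@6, authorship ..1...2
After op 5 (insert('k')): buffer="mnkrqvskr" (len 9), cursors c1@3 c2@8, authorship ..11...22
After op 6 (delete): buffer="mnrqvsr" (len 7), cursors c1@2 c2@6, authorship ..1...2

Answer: mnrqvsr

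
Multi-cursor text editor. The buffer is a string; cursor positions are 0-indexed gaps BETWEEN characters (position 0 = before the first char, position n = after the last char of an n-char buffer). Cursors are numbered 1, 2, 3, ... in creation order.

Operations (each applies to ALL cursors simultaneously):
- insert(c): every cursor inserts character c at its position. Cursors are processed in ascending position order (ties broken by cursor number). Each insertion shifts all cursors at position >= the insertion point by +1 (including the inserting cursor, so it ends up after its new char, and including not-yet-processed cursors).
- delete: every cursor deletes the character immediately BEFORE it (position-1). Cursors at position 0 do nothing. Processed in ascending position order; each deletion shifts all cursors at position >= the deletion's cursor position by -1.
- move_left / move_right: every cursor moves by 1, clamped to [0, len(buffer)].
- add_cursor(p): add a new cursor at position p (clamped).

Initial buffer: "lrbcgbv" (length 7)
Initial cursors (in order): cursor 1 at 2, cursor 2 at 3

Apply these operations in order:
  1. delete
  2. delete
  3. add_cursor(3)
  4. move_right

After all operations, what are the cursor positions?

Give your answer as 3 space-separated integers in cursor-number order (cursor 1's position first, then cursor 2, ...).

Answer: 1 1 4

Derivation:
After op 1 (delete): buffer="lcgbv" (len 5), cursors c1@1 c2@1, authorship .....
After op 2 (delete): buffer="cgbv" (len 4), cursors c1@0 c2@0, authorship ....
After op 3 (add_cursor(3)): buffer="cgbv" (len 4), cursors c1@0 c2@0 c3@3, authorship ....
After op 4 (move_right): buffer="cgbv" (len 4), cursors c1@1 c2@1 c3@4, authorship ....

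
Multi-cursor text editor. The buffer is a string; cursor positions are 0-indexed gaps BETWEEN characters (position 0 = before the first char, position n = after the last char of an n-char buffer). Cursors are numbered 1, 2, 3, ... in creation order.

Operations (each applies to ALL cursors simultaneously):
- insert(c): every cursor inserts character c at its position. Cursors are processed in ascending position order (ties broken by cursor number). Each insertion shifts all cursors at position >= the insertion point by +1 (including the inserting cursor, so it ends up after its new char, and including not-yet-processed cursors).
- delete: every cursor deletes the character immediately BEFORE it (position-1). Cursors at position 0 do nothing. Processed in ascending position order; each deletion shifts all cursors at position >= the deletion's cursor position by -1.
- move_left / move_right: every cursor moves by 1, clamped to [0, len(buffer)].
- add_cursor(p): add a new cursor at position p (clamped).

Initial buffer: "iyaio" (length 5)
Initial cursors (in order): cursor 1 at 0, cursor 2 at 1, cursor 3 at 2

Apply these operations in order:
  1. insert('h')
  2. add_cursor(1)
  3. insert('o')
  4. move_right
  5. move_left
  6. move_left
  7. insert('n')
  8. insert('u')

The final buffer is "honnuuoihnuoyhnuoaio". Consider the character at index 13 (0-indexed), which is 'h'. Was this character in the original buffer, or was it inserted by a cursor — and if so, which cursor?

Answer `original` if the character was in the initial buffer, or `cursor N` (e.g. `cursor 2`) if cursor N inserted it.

After op 1 (insert('h')): buffer="hihyhaio" (len 8), cursors c1@1 c2@3 c3@5, authorship 1.2.3...
After op 2 (add_cursor(1)): buffer="hihyhaio" (len 8), cursors c1@1 c4@1 c2@3 c3@5, authorship 1.2.3...
After op 3 (insert('o')): buffer="hooihoyhoaio" (len 12), cursors c1@3 c4@3 c2@6 c3@9, authorship 114.22.33...
After op 4 (move_right): buffer="hooihoyhoaio" (len 12), cursors c1@4 c4@4 c2@7 c3@10, authorship 114.22.33...
After op 5 (move_left): buffer="hooihoyhoaio" (len 12), cursors c1@3 c4@3 c2@6 c3@9, authorship 114.22.33...
After op 6 (move_left): buffer="hooihoyhoaio" (len 12), cursors c1@2 c4@2 c2@5 c3@8, authorship 114.22.33...
After op 7 (insert('n')): buffer="honnoihnoyhnoaio" (len 16), cursors c1@4 c4@4 c2@8 c3@12, authorship 11144.222.333...
After op 8 (insert('u')): buffer="honnuuoihnuoyhnuoaio" (len 20), cursors c1@6 c4@6 c2@11 c3@16, authorship 1114144.2222.3333...
Authorship (.=original, N=cursor N): 1 1 1 4 1 4 4 . 2 2 2 2 . 3 3 3 3 . . .
Index 13: author = 3

Answer: cursor 3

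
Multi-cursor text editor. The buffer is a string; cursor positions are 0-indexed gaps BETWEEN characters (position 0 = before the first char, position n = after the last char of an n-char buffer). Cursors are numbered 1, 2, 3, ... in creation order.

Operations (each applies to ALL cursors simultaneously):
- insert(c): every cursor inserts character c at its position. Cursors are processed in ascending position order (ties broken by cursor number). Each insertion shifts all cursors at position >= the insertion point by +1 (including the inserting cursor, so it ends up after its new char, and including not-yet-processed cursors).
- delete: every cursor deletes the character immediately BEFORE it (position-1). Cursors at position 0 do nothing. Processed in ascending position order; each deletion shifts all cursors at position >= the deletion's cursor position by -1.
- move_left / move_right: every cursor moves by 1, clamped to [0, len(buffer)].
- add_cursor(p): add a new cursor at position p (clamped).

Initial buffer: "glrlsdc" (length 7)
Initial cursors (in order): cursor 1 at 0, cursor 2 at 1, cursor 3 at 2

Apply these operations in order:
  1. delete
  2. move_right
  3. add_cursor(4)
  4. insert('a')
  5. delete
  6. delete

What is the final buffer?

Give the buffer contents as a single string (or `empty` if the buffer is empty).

Answer: lsc

Derivation:
After op 1 (delete): buffer="rlsdc" (len 5), cursors c1@0 c2@0 c3@0, authorship .....
After op 2 (move_right): buffer="rlsdc" (len 5), cursors c1@1 c2@1 c3@1, authorship .....
After op 3 (add_cursor(4)): buffer="rlsdc" (len 5), cursors c1@1 c2@1 c3@1 c4@4, authorship .....
After op 4 (insert('a')): buffer="raaalsdac" (len 9), cursors c1@4 c2@4 c3@4 c4@8, authorship .123...4.
After op 5 (delete): buffer="rlsdc" (len 5), cursors c1@1 c2@1 c3@1 c4@4, authorship .....
After op 6 (delete): buffer="lsc" (len 3), cursors c1@0 c2@0 c3@0 c4@2, authorship ...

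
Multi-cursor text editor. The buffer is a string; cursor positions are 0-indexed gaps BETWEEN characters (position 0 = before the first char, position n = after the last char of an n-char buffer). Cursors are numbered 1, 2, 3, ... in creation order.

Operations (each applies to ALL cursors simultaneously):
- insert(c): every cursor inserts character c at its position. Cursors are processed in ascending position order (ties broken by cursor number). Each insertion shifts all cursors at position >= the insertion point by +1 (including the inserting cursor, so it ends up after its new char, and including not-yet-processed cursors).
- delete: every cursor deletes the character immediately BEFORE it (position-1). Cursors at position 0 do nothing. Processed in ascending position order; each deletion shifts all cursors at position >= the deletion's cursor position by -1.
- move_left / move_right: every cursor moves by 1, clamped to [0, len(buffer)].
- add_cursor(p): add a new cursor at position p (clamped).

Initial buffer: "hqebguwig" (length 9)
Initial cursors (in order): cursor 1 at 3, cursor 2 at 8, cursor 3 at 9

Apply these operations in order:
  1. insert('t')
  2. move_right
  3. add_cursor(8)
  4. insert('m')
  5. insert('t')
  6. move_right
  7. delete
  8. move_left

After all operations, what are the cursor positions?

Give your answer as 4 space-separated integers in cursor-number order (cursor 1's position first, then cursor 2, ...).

After op 1 (insert('t')): buffer="hqetbguwitgt" (len 12), cursors c1@4 c2@10 c3@12, authorship ...1.....2.3
After op 2 (move_right): buffer="hqetbguwitgt" (len 12), cursors c1@5 c2@11 c3@12, authorship ...1.....2.3
After op 3 (add_cursor(8)): buffer="hqetbguwitgt" (len 12), cursors c1@5 c4@8 c2@11 c3@12, authorship ...1.....2.3
After op 4 (insert('m')): buffer="hqetbmguwmitgmtm" (len 16), cursors c1@6 c4@10 c2@14 c3@16, authorship ...1.1...4.2.233
After op 5 (insert('t')): buffer="hqetbmtguwmtitgmttmt" (len 20), cursors c1@7 c4@12 c2@17 c3@20, authorship ...1.11...44.2.22333
After op 6 (move_right): buffer="hqetbmtguwmtitgmttmt" (len 20), cursors c1@8 c4@13 c2@18 c3@20, authorship ...1.11...44.2.22333
After op 7 (delete): buffer="hqetbmtuwmttgmtm" (len 16), cursors c1@7 c4@11 c2@15 c3@16, authorship ...1.11..442.223
After op 8 (move_left): buffer="hqetbmtuwmttgmtm" (len 16), cursors c1@6 c4@10 c2@14 c3@15, authorship ...1.11..442.223

Answer: 6 14 15 10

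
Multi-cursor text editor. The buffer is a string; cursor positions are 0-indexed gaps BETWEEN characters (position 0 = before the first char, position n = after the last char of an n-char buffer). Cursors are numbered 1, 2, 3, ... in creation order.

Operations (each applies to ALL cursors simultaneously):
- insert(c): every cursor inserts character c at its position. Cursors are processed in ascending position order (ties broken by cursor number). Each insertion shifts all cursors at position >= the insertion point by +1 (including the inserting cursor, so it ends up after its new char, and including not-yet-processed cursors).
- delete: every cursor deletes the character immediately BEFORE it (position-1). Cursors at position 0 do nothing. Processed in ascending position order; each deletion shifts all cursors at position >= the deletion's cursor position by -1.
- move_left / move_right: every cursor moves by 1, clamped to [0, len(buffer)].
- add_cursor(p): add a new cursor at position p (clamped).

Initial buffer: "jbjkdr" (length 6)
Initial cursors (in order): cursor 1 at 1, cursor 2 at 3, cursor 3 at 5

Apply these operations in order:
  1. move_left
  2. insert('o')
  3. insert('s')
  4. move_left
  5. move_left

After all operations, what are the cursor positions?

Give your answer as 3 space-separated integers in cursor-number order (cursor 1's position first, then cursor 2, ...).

After op 1 (move_left): buffer="jbjkdr" (len 6), cursors c1@0 c2@2 c3@4, authorship ......
After op 2 (insert('o')): buffer="ojbojkodr" (len 9), cursors c1@1 c2@4 c3@7, authorship 1..2..3..
After op 3 (insert('s')): buffer="osjbosjkosdr" (len 12), cursors c1@2 c2@6 c3@10, authorship 11..22..33..
After op 4 (move_left): buffer="osjbosjkosdr" (len 12), cursors c1@1 c2@5 c3@9, authorship 11..22..33..
After op 5 (move_left): buffer="osjbosjkosdr" (len 12), cursors c1@0 c2@4 c3@8, authorship 11..22..33..

Answer: 0 4 8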